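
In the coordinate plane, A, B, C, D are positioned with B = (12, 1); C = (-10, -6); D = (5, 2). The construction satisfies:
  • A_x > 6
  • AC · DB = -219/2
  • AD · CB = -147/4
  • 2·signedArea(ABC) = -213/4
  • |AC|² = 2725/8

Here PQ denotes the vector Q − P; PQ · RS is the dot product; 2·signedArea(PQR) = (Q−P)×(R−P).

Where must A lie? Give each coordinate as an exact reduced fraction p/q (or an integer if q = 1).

A = (27/4, 7/4)

1. A_x = 27/4  [AD · CB = -147/4 ∩ AC · DB = -219/2]
2. A_y = 7/4  [AD · CB = -147/4 ∩ AC · DB = -219/2]
   → A = (27/4, 7/4)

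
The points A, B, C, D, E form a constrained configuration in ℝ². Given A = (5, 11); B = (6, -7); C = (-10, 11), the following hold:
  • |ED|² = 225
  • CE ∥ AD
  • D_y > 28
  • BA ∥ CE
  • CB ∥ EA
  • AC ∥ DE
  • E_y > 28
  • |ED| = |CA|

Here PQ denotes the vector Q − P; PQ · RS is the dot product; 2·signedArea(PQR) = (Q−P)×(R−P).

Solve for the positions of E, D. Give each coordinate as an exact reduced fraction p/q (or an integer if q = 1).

1. E_x = -11  [CB ∥ EA ∩ BA ∥ CE]
2. E_y = 29  [CB ∥ EA ∩ BA ∥ CE]
   → E = (-11, 29)
3. D_x = 4  [AC ∥ DE ∩ CE ∥ AD]
4. D_y = 29  [AC ∥ DE ∩ CE ∥ AD]
   → D = (4, 29)

D = (4, 29)
E = (-11, 29)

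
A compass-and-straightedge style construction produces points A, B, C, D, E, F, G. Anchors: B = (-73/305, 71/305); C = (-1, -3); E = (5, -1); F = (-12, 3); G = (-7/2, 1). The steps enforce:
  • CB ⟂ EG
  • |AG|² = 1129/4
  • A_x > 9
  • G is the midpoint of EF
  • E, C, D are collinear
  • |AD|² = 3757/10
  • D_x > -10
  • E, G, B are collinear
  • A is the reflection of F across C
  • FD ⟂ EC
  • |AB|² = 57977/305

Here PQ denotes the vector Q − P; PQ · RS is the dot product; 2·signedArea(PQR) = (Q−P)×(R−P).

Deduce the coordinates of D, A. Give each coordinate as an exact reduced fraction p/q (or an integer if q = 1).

1. D_x = -91/10  [E, C, D are collinear ∩ FD ⟂ EC]
2. D_y = -57/10  [E, C, D are collinear ∩ FD ⟂ EC]
   → D = (-91/10, -57/10)
3. A_x = 10  [A is the reflection of F across C]
4. A_y = -9  [A is the reflection of F across C]
   → A = (10, -9)

A = (10, -9)
D = (-91/10, -57/10)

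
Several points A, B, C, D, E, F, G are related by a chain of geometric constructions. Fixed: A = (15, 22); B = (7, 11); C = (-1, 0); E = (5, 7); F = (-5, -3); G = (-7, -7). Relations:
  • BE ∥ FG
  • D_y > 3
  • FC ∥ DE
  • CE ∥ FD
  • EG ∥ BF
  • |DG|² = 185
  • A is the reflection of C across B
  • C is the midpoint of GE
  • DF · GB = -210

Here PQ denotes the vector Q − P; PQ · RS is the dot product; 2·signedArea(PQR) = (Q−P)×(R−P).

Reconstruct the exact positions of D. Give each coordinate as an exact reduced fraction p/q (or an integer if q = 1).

D = (1, 4)

1. D_x = 1  [FC ∥ DE ∩ CE ∥ FD]
2. D_y = 4  [FC ∥ DE ∩ CE ∥ FD]
   → D = (1, 4)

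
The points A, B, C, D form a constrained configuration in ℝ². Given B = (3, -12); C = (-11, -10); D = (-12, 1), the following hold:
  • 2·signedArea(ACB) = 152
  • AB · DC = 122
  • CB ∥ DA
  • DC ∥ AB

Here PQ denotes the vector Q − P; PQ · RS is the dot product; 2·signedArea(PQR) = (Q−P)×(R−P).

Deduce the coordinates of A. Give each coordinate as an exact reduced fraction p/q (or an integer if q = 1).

A = (2, -1)

1. A_x = 2  [DC ∥ AB ∩ CB ∥ DA]
2. A_y = -1  [DC ∥ AB ∩ CB ∥ DA]
   → A = (2, -1)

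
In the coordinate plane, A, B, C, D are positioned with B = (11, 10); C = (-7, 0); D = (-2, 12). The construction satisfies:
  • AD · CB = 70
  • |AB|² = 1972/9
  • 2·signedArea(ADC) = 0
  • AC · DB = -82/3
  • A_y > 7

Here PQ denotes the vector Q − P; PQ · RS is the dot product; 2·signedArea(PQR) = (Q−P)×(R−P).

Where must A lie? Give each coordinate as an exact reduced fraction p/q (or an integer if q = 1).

1. A_x = -11/3  [2·signedArea(ADC) = 0 ∩ AC · DB = -82/3]
2. A_y = 8  [2·signedArea(ADC) = 0 ∩ AC · DB = -82/3]
   → A = (-11/3, 8)

A = (-11/3, 8)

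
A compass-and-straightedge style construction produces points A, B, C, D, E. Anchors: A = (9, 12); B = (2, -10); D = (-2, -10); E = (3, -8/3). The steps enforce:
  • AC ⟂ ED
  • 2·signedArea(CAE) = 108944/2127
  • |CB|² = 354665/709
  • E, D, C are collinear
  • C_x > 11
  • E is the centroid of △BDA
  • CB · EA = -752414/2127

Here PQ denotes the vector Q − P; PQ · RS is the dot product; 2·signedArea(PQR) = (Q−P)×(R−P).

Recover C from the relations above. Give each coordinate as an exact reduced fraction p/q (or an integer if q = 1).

1. C_x = 8317/709  [E, D, C are collinear ∩ AC ⟂ ED]
2. C_y = 7188/709  [E, D, C are collinear ∩ AC ⟂ ED]
   → C = (8317/709, 7188/709)

C = (8317/709, 7188/709)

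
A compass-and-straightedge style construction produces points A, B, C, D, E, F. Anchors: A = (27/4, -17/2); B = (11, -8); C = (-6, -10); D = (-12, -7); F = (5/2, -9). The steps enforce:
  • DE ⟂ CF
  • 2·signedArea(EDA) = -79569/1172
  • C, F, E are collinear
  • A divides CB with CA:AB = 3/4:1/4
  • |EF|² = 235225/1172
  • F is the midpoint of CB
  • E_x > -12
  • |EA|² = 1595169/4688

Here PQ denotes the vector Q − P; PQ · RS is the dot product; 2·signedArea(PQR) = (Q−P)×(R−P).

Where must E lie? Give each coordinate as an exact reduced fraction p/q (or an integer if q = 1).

E = (-3390/293, -3122/293)

1. E_x = -3390/293  [C, F, E are collinear ∩ DE ⟂ CF]
2. E_y = -3122/293  [C, F, E are collinear ∩ DE ⟂ CF]
   → E = (-3390/293, -3122/293)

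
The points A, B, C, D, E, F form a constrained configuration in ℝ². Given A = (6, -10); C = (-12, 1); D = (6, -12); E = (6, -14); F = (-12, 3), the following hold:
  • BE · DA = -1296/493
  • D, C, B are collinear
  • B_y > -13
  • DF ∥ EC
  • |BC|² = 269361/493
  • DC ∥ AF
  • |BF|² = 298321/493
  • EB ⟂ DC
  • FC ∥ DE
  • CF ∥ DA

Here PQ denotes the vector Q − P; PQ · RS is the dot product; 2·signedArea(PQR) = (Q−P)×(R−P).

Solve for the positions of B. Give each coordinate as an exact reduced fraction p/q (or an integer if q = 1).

1. B_x = 3426/493  [D, C, B are collinear ∩ EB ⟂ DC]
2. B_y = -6254/493  [D, C, B are collinear ∩ EB ⟂ DC]
   → B = (3426/493, -6254/493)

B = (3426/493, -6254/493)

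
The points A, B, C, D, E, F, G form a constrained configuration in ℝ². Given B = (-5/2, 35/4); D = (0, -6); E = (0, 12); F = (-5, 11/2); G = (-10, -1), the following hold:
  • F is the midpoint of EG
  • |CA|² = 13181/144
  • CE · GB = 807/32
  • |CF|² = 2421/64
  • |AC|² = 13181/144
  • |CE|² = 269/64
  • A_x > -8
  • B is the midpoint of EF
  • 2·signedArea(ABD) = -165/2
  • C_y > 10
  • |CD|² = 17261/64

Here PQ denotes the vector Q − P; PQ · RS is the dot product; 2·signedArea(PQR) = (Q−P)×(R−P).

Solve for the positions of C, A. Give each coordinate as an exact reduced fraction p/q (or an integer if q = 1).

A = (-85/12, 67/24)
C = (-5/4, 83/8)

1. C_x = -5/4  [line -15/2·x + -39/4·y + 2937/32 = 0 ∩ |CD|² = 17261/64]
2. C_y = 83/8  [line -15/2·x + -39/4·y + 2937/32 = 0 ∩ |CD|² = 17261/64]
   → C = (-5/4, 83/8)
3. A_x = -85/12  [line 59/4·x + 5/2·y + 195/2 = 0 ∩ |AC|² = 13181/144]
4. A_y = 67/24  [line 59/4·x + 5/2·y + 195/2 = 0 ∩ |AC|² = 13181/144]
   → A = (-85/12, 67/24)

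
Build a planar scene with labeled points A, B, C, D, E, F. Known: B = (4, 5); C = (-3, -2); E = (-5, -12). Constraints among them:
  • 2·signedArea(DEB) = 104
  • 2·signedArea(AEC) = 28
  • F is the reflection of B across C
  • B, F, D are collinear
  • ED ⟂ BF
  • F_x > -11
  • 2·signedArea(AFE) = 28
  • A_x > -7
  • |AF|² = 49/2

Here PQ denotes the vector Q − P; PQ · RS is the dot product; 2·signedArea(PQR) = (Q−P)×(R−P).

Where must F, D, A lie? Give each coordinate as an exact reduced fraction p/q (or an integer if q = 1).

1. F_x = -10  [F is the reflection of B across C]
2. F_y = -9  [F is the reflection of B across C]
   → F = (-10, -9)
3. D_x = -9  [B, F, D are collinear ∩ ED ⟂ BF]
4. D_y = -8  [B, F, D are collinear ∩ ED ⟂ BF]
   → D = (-9, -8)
5. A_x = -13/2  [2·signedArea(AFE) = 28 ∩ 2·signedArea(AEC) = 28]
6. A_y = -11/2  [2·signedArea(AFE) = 28 ∩ 2·signedArea(AEC) = 28]
   → A = (-13/2, -11/2)

A = (-13/2, -11/2)
D = (-9, -8)
F = (-10, -9)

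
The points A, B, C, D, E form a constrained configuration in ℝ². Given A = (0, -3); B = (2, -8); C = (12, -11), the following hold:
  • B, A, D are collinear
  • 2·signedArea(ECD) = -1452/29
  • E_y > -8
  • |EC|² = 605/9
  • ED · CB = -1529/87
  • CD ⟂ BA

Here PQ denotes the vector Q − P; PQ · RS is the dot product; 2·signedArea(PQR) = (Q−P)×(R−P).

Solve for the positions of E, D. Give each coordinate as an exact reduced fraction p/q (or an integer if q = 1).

D = (128/29, -407/29)
E = (14/3, -22/3)

1. D_x = 128/29  [B, A, D are collinear ∩ CD ⟂ BA]
2. D_y = -407/29  [B, A, D are collinear ∩ CD ⟂ BA]
   → D = (128/29, -407/29)
3. E_x = 14/3  [2·signedArea(ECD) = -1452/29 ∩ ED · CB = -1529/87]
4. E_y = -22/3  [2·signedArea(ECD) = -1452/29 ∩ ED · CB = -1529/87]
   → E = (14/3, -22/3)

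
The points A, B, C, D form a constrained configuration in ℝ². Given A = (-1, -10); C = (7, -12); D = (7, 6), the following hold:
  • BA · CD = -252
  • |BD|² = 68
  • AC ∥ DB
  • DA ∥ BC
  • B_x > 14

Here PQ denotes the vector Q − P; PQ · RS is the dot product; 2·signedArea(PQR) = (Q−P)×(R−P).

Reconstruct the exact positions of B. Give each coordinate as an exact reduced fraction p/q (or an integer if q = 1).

1. B_x = 15  [DA ∥ BC ∩ AC ∥ DB]
2. B_y = 4  [DA ∥ BC ∩ AC ∥ DB]
   → B = (15, 4)

B = (15, 4)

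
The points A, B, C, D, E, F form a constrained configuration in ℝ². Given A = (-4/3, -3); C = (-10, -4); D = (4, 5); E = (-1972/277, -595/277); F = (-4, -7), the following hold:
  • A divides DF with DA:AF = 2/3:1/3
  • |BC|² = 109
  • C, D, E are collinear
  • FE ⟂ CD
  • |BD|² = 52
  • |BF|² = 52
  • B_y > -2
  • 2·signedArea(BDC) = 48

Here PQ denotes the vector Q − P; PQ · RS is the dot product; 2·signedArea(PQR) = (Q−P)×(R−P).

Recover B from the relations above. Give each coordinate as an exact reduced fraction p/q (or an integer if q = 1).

B = (0, -1)

1. B_x = 0  [line 9·x + -14·y + -14 = 0 ∩ |BF|² = 52]
2. B_y = -1  [line 9·x + -14·y + -14 = 0 ∩ |BF|² = 52]
   → B = (0, -1)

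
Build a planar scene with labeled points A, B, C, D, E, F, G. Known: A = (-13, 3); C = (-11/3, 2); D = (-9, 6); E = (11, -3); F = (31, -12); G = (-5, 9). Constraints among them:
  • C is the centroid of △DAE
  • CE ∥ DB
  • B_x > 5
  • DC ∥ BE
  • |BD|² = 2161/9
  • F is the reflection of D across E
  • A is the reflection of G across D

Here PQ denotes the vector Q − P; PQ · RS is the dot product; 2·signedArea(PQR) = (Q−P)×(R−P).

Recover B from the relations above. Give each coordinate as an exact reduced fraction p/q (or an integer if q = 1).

1. B_x = 17/3  [DC ∥ BE ∩ CE ∥ DB]
2. B_y = 1  [DC ∥ BE ∩ CE ∥ DB]
   → B = (17/3, 1)

B = (17/3, 1)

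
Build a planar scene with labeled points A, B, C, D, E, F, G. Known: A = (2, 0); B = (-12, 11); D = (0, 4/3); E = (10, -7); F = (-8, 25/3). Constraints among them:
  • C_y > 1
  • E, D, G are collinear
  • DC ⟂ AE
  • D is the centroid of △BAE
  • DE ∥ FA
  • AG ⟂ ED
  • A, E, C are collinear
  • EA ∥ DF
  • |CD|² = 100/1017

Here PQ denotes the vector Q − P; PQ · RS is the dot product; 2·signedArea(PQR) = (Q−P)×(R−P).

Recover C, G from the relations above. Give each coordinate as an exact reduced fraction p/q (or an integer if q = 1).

1. C_x = 70/339  [A, E, C are collinear ∩ DC ⟂ AE]
2. C_y = 532/339  [A, E, C are collinear ∩ DC ⟂ AE]
   → C = (70/339, 532/339)
3. G_x = 112/61  [E, D, G are collinear ∩ AG ⟂ ED]
4. G_y = -12/61  [E, D, G are collinear ∩ AG ⟂ ED]
   → G = (112/61, -12/61)

C = (70/339, 532/339)
G = (112/61, -12/61)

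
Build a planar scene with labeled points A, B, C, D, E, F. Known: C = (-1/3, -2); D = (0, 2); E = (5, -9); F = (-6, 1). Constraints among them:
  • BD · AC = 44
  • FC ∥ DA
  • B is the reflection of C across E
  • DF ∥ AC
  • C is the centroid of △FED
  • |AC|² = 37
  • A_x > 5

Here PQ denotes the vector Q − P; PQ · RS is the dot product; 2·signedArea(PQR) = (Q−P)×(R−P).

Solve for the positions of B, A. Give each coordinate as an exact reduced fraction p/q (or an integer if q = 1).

A = (17/3, -1)
B = (31/3, -16)

1. B_x = 31/3  [B is the reflection of C across E]
2. B_y = -16  [B is the reflection of C across E]
   → B = (31/3, -16)
3. A_x = 17/3  [DF ∥ AC ∩ FC ∥ DA]
4. A_y = -1  [DF ∥ AC ∩ FC ∥ DA]
   → A = (17/3, -1)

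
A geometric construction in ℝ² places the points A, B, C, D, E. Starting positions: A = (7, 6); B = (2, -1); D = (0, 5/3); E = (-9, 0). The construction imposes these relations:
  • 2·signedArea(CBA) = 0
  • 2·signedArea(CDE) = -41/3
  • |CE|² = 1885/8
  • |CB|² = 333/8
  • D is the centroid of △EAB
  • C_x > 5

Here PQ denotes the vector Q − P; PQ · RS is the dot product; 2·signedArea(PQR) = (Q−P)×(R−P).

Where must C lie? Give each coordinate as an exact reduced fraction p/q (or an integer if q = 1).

1. C_x = 23/4  [2·signedArea(CBA) = 0 ∩ 2·signedArea(CDE) = -41/3]
2. C_y = 17/4  [2·signedArea(CBA) = 0 ∩ 2·signedArea(CDE) = -41/3]
   → C = (23/4, 17/4)

C = (23/4, 17/4)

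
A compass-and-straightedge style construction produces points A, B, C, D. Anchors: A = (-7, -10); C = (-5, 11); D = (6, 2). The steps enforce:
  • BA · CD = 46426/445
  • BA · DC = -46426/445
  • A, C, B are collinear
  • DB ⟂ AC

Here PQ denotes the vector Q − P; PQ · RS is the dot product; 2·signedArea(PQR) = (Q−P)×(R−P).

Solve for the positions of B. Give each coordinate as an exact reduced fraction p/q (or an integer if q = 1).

1. B_x = -2559/445  [A, C, B are collinear ∩ DB ⟂ AC]
2. B_y = 1388/445  [A, C, B are collinear ∩ DB ⟂ AC]
   → B = (-2559/445, 1388/445)

B = (-2559/445, 1388/445)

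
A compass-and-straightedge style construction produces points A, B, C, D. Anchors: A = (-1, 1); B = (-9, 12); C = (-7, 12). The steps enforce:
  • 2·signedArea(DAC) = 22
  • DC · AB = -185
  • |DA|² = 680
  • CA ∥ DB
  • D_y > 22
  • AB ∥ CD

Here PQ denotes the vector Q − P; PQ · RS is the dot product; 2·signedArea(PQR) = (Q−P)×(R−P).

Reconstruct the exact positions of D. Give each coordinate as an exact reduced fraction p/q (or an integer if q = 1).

1. D_x = -15  [CA ∥ DB ∩ AB ∥ CD]
2. D_y = 23  [CA ∥ DB ∩ AB ∥ CD]
   → D = (-15, 23)

D = (-15, 23)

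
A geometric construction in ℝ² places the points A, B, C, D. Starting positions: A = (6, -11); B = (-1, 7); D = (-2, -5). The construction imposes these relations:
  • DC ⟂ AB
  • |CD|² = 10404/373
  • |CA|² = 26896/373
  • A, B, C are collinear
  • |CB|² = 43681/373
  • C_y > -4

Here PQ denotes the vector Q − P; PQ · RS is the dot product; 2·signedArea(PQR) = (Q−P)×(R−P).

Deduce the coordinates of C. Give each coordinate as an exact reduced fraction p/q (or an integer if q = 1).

1. C_x = 1090/373  [A, B, C are collinear ∩ DC ⟂ AB]
2. C_y = -1151/373  [A, B, C are collinear ∩ DC ⟂ AB]
   → C = (1090/373, -1151/373)

C = (1090/373, -1151/373)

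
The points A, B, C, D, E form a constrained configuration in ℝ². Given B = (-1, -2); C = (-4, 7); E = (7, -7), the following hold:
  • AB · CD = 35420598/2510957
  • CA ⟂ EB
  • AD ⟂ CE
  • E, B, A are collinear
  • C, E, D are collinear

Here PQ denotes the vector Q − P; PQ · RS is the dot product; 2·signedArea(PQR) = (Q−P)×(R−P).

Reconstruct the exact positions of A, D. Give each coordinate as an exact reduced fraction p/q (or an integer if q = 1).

A = (-641/89, 167/89)
D = (-77113/28213, 152005/28213)

1. A_x = -641/89  [E, B, A are collinear ∩ CA ⟂ EB]
2. A_y = 167/89  [E, B, A are collinear ∩ CA ⟂ EB]
   → A = (-641/89, 167/89)
3. D_x = -77113/28213  [C, E, D are collinear ∩ AD ⟂ CE]
4. D_y = 152005/28213  [C, E, D are collinear ∩ AD ⟂ CE]
   → D = (-77113/28213, 152005/28213)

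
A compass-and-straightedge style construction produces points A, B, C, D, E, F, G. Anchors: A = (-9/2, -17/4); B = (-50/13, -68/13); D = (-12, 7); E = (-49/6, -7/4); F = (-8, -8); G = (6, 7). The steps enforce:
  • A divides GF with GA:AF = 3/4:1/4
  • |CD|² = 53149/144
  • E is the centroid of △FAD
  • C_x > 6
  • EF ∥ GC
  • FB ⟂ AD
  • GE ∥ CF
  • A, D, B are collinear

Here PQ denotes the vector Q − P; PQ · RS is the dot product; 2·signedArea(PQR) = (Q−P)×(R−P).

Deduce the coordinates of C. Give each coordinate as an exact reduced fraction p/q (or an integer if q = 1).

C = (37/6, 3/4)

1. C_x = 37/6  [GE ∥ CF ∩ EF ∥ GC]
2. C_y = 3/4  [GE ∥ CF ∩ EF ∥ GC]
   → C = (37/6, 3/4)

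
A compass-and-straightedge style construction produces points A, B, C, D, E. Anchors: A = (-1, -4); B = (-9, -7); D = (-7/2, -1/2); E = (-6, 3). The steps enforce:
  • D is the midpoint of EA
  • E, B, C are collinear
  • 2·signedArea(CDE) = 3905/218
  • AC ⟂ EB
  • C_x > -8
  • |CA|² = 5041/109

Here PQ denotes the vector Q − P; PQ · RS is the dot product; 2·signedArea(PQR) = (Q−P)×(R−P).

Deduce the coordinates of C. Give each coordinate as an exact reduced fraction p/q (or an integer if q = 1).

C = (-819/109, -223/109)

1. C_x = -819/109  [E, B, C are collinear ∩ AC ⟂ EB]
2. C_y = -223/109  [E, B, C are collinear ∩ AC ⟂ EB]
   → C = (-819/109, -223/109)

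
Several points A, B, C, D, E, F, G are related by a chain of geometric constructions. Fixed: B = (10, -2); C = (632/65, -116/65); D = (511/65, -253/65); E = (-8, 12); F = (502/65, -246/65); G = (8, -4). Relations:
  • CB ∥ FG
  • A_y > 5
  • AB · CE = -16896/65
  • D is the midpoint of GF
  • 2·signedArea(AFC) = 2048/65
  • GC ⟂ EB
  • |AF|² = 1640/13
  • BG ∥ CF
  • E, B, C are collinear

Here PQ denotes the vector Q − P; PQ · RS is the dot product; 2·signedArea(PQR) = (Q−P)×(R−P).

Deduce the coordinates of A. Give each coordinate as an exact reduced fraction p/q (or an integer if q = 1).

A = (56/65, 332/65)

1. A_x = 56/65  [AB · CE = -16896/65 ∩ 2·signedArea(AFC) = 2048/65]
2. A_y = 332/65  [AB · CE = -16896/65 ∩ 2·signedArea(AFC) = 2048/65]
   → A = (56/65, 332/65)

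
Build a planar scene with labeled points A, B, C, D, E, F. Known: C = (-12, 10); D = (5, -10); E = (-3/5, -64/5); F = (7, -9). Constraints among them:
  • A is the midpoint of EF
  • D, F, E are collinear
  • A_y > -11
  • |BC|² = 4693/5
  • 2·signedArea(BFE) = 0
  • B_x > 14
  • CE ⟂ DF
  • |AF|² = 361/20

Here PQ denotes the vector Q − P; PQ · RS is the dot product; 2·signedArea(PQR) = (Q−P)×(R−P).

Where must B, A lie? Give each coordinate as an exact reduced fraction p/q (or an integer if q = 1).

1. B_x = 73/5  [line 19/5·x + -38/5·y + -95 = 0 ∩ |BC|² = 4693/5]
2. B_y = -26/5  [line 19/5·x + -38/5·y + -95 = 0 ∩ |BC|² = 4693/5]
   → B = (73/5, -26/5)
3. A_x = 16/5  [A is the midpoint of EF]
4. A_y = -109/10  [A is the midpoint of EF]
   → A = (16/5, -109/10)

A = (16/5, -109/10)
B = (73/5, -26/5)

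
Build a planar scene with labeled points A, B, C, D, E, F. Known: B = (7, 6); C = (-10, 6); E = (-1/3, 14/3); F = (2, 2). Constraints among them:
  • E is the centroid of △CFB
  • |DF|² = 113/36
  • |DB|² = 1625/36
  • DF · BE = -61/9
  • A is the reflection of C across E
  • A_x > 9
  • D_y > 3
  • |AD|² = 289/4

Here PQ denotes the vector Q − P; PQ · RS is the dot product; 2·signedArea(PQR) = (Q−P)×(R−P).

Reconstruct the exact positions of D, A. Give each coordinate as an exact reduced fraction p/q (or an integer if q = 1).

1. D_x = 5/6  [line 22/3·x + 4/3·y + -95/9 = 0 ∩ |DF|² = 113/36]
2. D_y = 10/3  [line 22/3·x + 4/3·y + -95/9 = 0 ∩ |DF|² = 113/36]
   → D = (5/6, 10/3)
3. A_x = 28/3  [A is the reflection of C across E]
4. A_y = 10/3  [A is the reflection of C across E]
   → A = (28/3, 10/3)

A = (28/3, 10/3)
D = (5/6, 10/3)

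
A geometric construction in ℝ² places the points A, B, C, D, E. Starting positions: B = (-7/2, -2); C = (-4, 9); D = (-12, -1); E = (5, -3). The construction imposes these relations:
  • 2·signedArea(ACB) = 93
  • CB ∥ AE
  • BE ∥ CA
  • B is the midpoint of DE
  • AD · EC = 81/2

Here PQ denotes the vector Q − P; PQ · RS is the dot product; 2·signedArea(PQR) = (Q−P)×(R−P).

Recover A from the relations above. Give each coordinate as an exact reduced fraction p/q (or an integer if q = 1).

A = (9/2, 8)

1. A_x = 9/2  [CB ∥ AE ∩ BE ∥ CA]
2. A_y = 8  [CB ∥ AE ∩ BE ∥ CA]
   → A = (9/2, 8)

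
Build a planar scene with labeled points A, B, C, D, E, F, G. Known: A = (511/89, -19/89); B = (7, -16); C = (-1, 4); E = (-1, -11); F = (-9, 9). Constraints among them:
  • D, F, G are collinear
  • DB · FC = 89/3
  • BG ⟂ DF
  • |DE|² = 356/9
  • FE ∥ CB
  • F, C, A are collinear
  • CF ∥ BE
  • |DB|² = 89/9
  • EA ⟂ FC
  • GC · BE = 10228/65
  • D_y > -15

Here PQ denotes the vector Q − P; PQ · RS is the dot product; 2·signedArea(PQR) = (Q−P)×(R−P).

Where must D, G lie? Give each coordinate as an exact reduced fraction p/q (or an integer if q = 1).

1. D_x = 13/3  [line -8·x + 5·y + 319/3 = 0 ∩ |DE|² = 356/9]
2. D_y = -43/3  [line -8·x + 5·y + 319/3 = 0 ∩ |DE|² = 356/9]
   → D = (13/3, -43/3)
3. G_x = 371/65  [D, F, G are collinear ∩ BG ⟂ DF]
4. G_y = -1088/65  [D, F, G are collinear ∩ BG ⟂ DF]
   → G = (371/65, -1088/65)

D = (13/3, -43/3)
G = (371/65, -1088/65)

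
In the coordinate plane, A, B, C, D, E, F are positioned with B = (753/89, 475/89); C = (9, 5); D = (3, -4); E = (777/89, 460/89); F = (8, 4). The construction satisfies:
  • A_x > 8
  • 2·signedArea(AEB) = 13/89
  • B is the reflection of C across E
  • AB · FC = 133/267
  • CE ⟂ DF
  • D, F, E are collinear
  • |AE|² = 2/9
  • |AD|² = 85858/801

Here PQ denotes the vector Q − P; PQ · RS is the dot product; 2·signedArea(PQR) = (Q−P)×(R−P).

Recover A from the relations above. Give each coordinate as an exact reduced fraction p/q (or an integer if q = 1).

A = (2290/267, 1261/267)

1. A_x = 2290/267  [2·signedArea(AEB) = 13/89 ∩ AB · FC = 133/267]
2. A_y = 1261/267  [2·signedArea(AEB) = 13/89 ∩ AB · FC = 133/267]
   → A = (2290/267, 1261/267)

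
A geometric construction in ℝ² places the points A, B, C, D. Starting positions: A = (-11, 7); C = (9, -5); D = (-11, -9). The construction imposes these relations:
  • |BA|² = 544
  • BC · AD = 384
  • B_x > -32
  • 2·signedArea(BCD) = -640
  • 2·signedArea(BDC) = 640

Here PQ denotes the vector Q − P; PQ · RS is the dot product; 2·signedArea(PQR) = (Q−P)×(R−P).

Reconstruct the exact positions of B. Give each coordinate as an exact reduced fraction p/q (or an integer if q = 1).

1. B_x = -31  [2·signedArea(BCD) = -640 ∩ BC · AD = 384]
2. B_y = 19  [2·signedArea(BCD) = -640 ∩ BC · AD = 384]
   → B = (-31, 19)

B = (-31, 19)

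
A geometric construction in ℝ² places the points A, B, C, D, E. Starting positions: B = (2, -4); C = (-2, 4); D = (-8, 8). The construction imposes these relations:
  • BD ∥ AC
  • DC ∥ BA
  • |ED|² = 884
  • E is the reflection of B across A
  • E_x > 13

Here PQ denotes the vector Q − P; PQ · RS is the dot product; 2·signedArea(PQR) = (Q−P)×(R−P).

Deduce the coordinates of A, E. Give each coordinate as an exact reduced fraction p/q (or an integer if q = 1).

A = (8, -8)
E = (14, -12)

1. A_x = 8  [BD ∥ AC ∩ DC ∥ BA]
2. A_y = -8  [BD ∥ AC ∩ DC ∥ BA]
   → A = (8, -8)
3. E_x = 14  [E is the reflection of B across A]
4. E_y = -12  [E is the reflection of B across A]
   → E = (14, -12)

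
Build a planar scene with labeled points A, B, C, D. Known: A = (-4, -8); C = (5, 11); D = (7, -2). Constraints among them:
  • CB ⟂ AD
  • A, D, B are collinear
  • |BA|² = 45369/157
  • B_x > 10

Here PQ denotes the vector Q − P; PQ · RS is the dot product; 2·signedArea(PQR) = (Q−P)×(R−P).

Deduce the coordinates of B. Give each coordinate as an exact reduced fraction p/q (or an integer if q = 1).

1. B_x = 1715/157  [A, D, B are collinear ∩ CB ⟂ AD]
2. B_y = 22/157  [A, D, B are collinear ∩ CB ⟂ AD]
   → B = (1715/157, 22/157)

B = (1715/157, 22/157)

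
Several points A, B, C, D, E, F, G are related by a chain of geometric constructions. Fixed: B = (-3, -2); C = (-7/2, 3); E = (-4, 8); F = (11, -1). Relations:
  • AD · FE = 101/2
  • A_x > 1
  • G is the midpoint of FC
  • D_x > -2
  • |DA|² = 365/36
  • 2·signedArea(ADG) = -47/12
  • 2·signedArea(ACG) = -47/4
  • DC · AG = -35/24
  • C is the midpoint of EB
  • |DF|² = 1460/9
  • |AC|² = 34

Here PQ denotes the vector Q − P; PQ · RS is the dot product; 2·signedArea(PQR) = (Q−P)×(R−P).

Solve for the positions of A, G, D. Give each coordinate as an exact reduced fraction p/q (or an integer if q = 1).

1. G_x = 15/4  [G is the midpoint of FC]
2. G_y = 1  [G is the midpoint of FC]
   → G = (15/4, 1)
3. A_x = 3/2  [line 2·x + 29/4·y + -3 = 0 ∩ |AC|² = 34]
4. A_y = 0  [line 2·x + 29/4·y + -3 = 0 ∩ |AC|² = 34]
   → A = (3/2, 0)
5. D_x = -5/3  [2·signedArea(ADG) = -47/12 ∩ DC · AG = -35/24]
6. D_y = 1/3  [2·signedArea(ADG) = -47/12 ∩ DC · AG = -35/24]
   → D = (-5/3, 1/3)

A = (3/2, 0)
D = (-5/3, 1/3)
G = (15/4, 1)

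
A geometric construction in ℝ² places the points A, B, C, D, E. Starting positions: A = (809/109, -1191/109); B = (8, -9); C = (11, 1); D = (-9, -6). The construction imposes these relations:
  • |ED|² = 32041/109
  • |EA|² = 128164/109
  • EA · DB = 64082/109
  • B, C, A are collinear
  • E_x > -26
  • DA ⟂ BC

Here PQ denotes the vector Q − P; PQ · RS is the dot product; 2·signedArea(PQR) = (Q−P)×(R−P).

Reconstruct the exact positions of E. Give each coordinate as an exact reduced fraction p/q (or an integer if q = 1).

E = (-2771/109, -117/109)

1. E_x = -2771/109  [line -17·x + 3·y + -46756/109 = 0 ∩ |EA|² = 128164/109]
2. E_y = -117/109  [line -17·x + 3·y + -46756/109 = 0 ∩ |EA|² = 128164/109]
   → E = (-2771/109, -117/109)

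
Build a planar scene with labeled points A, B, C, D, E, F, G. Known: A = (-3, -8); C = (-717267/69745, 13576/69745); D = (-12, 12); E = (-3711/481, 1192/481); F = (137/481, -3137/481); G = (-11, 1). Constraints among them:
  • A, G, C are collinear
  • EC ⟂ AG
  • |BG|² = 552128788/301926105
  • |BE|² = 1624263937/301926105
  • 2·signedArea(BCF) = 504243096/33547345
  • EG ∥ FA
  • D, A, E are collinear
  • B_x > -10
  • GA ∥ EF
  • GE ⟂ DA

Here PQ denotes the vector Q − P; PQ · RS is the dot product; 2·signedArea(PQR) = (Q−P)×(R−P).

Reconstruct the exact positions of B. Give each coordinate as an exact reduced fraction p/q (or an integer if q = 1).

1. B_x = -2022557/209235  [line 468441/69745·x + 737132/69745·y + 1743963571/33547345 = 0 ∩ |BG|² = 552128788/301926105]
2. B_y = 85387/69745  [line 468441/69745·x + 737132/69745·y + 1743963571/33547345 = 0 ∩ |BG|² = 552128788/301926105]
   → B = (-2022557/209235, 85387/69745)

B = (-2022557/209235, 85387/69745)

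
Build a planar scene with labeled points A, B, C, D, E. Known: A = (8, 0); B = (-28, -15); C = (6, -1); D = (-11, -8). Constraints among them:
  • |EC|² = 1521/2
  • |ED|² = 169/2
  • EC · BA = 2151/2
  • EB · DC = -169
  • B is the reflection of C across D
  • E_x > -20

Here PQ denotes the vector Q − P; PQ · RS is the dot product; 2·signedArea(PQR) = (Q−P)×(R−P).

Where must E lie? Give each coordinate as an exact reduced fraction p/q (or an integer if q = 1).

E = (-39/2, -23/2)

1. E_x = -39/2  [EB · DC = -169 ∩ EC · BA = 2151/2]
2. E_y = -23/2  [EB · DC = -169 ∩ EC · BA = 2151/2]
   → E = (-39/2, -23/2)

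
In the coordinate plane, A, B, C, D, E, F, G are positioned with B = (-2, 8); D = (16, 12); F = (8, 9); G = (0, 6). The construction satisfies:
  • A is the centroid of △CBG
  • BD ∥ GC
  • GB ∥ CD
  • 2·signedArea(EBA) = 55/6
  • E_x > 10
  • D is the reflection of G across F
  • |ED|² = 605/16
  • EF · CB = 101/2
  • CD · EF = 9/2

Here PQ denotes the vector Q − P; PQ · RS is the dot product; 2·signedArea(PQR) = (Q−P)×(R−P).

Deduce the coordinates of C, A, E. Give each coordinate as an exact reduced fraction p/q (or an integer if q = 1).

A = (16/3, 8)
C = (18, 10)
E = (21/2, 37/4)

1. C_x = 18  [GB ∥ CD ∩ BD ∥ GC]
2. C_y = 10  [GB ∥ CD ∩ BD ∥ GC]
   → C = (18, 10)
3. A_x = 16/3  [A is the centroid of △CBG]
4. A_y = 8  [A is the centroid of △CBG]
   → A = (16/3, 8)
5. E_x = 21/2  [2·signedArea(EBA) = 55/6 ∩ EF · CB = 101/2]
6. E_y = 37/4  [2·signedArea(EBA) = 55/6 ∩ EF · CB = 101/2]
   → E = (21/2, 37/4)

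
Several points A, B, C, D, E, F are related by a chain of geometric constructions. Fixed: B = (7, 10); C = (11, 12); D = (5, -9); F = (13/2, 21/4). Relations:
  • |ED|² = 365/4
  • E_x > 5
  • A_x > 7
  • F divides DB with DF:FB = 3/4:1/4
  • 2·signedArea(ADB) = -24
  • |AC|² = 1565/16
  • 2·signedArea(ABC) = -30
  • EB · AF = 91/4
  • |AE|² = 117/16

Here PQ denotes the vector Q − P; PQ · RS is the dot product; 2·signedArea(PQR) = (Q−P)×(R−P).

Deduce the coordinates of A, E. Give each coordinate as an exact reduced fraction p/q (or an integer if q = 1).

1. A_x = 15/2  [2·signedArea(ADB) = -24 ∩ 2·signedArea(ABC) = -30]
2. A_y = 11/4  [2·signedArea(ADB) = -24 ∩ 2·signedArea(ABC) = -30]
   → A = (15/2, 11/4)
3. E_x = 6  [line 1·x + -5/2·y + -19/4 = 0 ∩ |ED|² = 365/4]
4. E_y = 1/2  [line 1·x + -5/2·y + -19/4 = 0 ∩ |ED|² = 365/4]
   → E = (6, 1/2)

A = (15/2, 11/4)
E = (6, 1/2)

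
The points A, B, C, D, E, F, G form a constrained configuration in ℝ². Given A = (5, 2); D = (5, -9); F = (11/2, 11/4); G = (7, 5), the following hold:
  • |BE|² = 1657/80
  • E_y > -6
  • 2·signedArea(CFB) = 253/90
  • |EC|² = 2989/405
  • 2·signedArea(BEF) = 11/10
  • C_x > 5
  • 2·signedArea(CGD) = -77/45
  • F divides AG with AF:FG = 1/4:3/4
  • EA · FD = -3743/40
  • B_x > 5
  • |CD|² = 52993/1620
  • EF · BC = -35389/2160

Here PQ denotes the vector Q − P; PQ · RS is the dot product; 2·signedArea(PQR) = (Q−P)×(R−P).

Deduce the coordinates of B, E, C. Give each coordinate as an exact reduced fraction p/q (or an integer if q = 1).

B = (31/6, -17/12)
C = (256/45, -299/90)
E = (76/15, -179/30)

1. C_x = 256/45  [line 14·x + -2·y + -3883/45 = 0 ∩ |CD|² = 52993/1620]
2. C_y = -299/90  [line 14·x + -2·y + -3883/45 = 0 ∩ |CD|² = 52993/1620]
   → C = (256/45, -299/90)
3. E_x = 76/15  [line 1/2·x + 47/4·y + 2703/40 = 0 ∩ |EC|² = 2989/405]
4. E_y = -179/30  [line 1/2·x + 47/4·y + 2703/40 = 0 ∩ |EC|² = 2989/405]
   → E = (76/15, -179/30)
5. B_x = 31/6  [2·signedArea(BEF) = 11/10 ∩ EF · BC = -35389/2160]
6. B_y = -17/12  [2·signedArea(BEF) = 11/10 ∩ EF · BC = -35389/2160]
   → B = (31/6, -17/12)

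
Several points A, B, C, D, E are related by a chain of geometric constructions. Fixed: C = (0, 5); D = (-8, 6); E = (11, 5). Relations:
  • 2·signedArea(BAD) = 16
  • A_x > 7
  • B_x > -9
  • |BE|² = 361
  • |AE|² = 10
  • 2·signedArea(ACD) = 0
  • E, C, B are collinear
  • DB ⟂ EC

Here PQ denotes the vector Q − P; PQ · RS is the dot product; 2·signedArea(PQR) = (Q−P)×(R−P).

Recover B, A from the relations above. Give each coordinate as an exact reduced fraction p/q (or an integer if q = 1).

A = (8, 4)
B = (-8, 5)

1. B_x = -8  [E, C, B are collinear ∩ DB ⟂ EC]
2. B_y = 5  [E, C, B are collinear ∩ DB ⟂ EC]
   → B = (-8, 5)
3. A_x = 8  [2·signedArea(ACD) = 0 ∩ 2·signedArea(BAD) = 16]
4. A_y = 4  [2·signedArea(ACD) = 0 ∩ 2·signedArea(BAD) = 16]
   → A = (8, 4)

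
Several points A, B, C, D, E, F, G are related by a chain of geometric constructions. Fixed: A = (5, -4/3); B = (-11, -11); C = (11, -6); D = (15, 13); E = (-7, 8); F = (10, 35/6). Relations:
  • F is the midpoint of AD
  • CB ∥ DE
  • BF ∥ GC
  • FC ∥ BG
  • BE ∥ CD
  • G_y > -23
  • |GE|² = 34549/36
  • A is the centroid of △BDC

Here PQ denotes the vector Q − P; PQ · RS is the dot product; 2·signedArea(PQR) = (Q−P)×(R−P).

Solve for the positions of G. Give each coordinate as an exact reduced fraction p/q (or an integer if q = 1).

1. G_x = -10  [BF ∥ GC ∩ FC ∥ BG]
2. G_y = -137/6  [BF ∥ GC ∩ FC ∥ BG]
   → G = (-10, -137/6)

G = (-10, -137/6)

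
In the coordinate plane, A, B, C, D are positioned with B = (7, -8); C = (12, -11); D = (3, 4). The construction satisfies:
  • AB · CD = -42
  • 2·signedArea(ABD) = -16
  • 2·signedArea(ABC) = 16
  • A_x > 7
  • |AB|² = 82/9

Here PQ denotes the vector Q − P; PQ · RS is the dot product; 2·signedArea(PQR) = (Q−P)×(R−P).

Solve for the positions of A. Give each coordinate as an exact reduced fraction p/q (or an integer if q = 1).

A = (22/3, -5)

1. A_x = 22/3  [2·signedArea(ABD) = -16 ∩ AB · CD = -42]
2. A_y = -5  [2·signedArea(ABD) = -16 ∩ AB · CD = -42]
   → A = (22/3, -5)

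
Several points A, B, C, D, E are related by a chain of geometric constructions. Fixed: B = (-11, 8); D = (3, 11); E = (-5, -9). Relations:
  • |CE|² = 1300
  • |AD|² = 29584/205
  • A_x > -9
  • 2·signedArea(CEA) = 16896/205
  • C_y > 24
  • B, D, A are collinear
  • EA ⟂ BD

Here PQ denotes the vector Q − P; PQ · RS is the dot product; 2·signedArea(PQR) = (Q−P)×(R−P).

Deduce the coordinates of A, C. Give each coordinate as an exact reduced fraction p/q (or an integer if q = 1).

A = (-1793/205, 1739/205)
C = (-17, 25)

1. A_x = -1793/205  [B, D, A are collinear ∩ EA ⟂ BD]
2. A_y = 1739/205  [B, D, A are collinear ∩ EA ⟂ BD]
   → A = (-1793/205, 1739/205)
3. C_x = -17  [line -3584/205·x + -768/205·y + -41728/205 = 0 ∩ |CE|² = 1300]
4. C_y = 25  [line -3584/205·x + -768/205·y + -41728/205 = 0 ∩ |CE|² = 1300]
   → C = (-17, 25)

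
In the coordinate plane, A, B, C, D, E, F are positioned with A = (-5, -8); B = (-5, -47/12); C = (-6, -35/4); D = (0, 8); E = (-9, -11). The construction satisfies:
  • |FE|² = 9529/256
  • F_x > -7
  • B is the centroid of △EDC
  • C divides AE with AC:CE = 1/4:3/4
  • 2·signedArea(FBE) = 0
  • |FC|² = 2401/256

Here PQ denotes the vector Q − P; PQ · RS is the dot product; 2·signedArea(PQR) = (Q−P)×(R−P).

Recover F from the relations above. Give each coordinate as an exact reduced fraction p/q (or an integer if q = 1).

F = (-6, -91/16)

1. F_x = -6  [line 85/12·x + -4·y + 79/4 = 0 ∩ |FC|² = 2401/256]
2. F_y = -91/16  [line 85/12·x + -4·y + 79/4 = 0 ∩ |FC|² = 2401/256]
   → F = (-6, -91/16)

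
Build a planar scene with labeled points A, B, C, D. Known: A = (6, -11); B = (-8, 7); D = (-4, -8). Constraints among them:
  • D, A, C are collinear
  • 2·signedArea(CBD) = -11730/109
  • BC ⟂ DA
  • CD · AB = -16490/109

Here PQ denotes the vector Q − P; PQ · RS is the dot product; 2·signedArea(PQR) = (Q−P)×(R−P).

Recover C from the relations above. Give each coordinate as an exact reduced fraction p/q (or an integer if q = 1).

C = (-1286/109, -617/109)

1. C_x = -1286/109  [D, A, C are collinear ∩ BC ⟂ DA]
2. C_y = -617/109  [D, A, C are collinear ∩ BC ⟂ DA]
   → C = (-1286/109, -617/109)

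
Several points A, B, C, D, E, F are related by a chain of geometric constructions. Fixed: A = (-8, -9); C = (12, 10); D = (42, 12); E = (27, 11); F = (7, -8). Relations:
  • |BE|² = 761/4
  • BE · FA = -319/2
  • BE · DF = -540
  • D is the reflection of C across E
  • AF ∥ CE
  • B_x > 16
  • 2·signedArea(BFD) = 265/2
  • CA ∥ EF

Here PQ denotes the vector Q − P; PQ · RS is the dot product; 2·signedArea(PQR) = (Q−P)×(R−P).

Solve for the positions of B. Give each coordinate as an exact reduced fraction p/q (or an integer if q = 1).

1. B_x = 17  [2·signedArea(BFD) = 265/2 ∩ BE · DF = -540]
2. B_y = 3/2  [2·signedArea(BFD) = 265/2 ∩ BE · DF = -540]
   → B = (17, 3/2)

B = (17, 3/2)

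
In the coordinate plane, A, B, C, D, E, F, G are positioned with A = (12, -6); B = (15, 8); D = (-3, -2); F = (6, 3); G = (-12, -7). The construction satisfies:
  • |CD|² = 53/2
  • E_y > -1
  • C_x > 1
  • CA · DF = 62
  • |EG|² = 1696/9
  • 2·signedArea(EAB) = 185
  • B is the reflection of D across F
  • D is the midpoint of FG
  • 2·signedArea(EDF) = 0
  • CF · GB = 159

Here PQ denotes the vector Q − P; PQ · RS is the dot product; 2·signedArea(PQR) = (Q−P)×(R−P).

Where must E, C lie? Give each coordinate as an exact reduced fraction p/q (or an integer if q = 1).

C = (3/2, 1/2)
E = (0, -1/3)

1. E_x = 0  [2·signedArea(EDF) = 0 ∩ 2·signedArea(EAB) = 185]
2. E_y = -1/3  [2·signedArea(EDF) = 0 ∩ 2·signedArea(EAB) = 185]
   → E = (0, -1/3)
3. C_x = 3/2  [line -9·x + -5·y + 16 = 0 ∩ |CD|² = 53/2]
4. C_y = 1/2  [line -9·x + -5·y + 16 = 0 ∩ |CD|² = 53/2]
   → C = (3/2, 1/2)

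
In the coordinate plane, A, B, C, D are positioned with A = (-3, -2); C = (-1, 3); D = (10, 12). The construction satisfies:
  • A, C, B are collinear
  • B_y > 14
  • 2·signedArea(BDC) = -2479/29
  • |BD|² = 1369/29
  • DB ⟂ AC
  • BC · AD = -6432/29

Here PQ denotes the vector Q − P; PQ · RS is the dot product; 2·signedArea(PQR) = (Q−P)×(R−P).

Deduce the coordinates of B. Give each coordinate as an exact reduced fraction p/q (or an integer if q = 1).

1. B_x = 105/29  [A, C, B are collinear ∩ DB ⟂ AC]
2. B_y = 422/29  [A, C, B are collinear ∩ DB ⟂ AC]
   → B = (105/29, 422/29)

B = (105/29, 422/29)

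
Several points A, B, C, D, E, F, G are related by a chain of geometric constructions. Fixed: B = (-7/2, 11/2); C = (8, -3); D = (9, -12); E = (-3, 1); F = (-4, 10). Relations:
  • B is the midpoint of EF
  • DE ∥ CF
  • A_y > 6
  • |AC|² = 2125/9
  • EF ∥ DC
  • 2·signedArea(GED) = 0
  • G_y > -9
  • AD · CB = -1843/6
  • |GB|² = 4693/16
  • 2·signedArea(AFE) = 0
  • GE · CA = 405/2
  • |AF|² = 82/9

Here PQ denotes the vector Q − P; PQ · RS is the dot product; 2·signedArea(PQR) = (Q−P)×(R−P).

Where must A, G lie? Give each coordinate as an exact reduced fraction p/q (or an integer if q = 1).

1. A_x = -11/3  [2·signedArea(AFE) = 0 ∩ AD · CB = -1843/6]
2. A_y = 7  [2·signedArea(AFE) = 0 ∩ AD · CB = -1843/6]
   → A = (-11/3, 7)
3. G_x = 6  [2·signedArea(GED) = 0 ∩ GE · CA = 405/2]
4. G_y = -35/4  [2·signedArea(GED) = 0 ∩ GE · CA = 405/2]
   → G = (6, -35/4)

A = (-11/3, 7)
G = (6, -35/4)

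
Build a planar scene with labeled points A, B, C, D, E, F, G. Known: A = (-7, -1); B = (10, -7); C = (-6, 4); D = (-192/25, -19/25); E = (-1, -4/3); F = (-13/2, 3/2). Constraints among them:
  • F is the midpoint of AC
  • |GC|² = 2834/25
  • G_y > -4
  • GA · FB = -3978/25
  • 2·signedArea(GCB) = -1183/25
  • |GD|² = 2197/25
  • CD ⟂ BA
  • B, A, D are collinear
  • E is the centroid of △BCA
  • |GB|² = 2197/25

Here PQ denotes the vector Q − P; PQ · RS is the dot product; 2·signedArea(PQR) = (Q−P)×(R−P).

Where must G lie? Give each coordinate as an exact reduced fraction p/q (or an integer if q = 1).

G = (29/25, -97/25)

1. G_x = 29/25  [2·signedArea(GCB) = -1183/25 ∩ GA · FB = -3978/25]
2. G_y = -97/25  [2·signedArea(GCB) = -1183/25 ∩ GA · FB = -3978/25]
   → G = (29/25, -97/25)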